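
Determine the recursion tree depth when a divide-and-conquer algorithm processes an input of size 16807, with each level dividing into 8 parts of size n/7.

For divide and conquer with division factor 7:

Problem sizes at each level:
Level 0: 16807
Level 1: 2401
Level 2: 343
Level 3: 49
Level 4: 7
Level 5: 1

The root is level 0 and the size-1 base case is level 5 (the tree spans levels 0 through 5, i.e. 6 levels counting the root), so the depth is the number of divisions: log_7(16807) = 5

The recursion tree depth is log_7(16807) = 5. At each level, the problem size is divided by 7, so it takes 5 divisions to reduce to a base case of size 1. The algorithm makes 8 recursive calls at each level.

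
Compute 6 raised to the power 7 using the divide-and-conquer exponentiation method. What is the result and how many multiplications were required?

Computing 6^7 by squaring (build up from 6^1; each line after the first costs one multiplication):

6^1 = 6
6^2 = (6^1)^2 = 6^2 = 36
6^3 = 6 * 6^2 = 6 * 36 = 216
6^6 = (6^3)^2 = 216^2 = 46656
6^7 = 6 * 6^6 = 6 * 46656 = 279936

Result: 279936
Multiplications needed: 4 (4 lines after 6^1)

6^7 = 279936. Using exponentiation by squaring, this requires 4 multiplications. The key idea: if the exponent is even, square the half-power; if odd, multiply by the base once.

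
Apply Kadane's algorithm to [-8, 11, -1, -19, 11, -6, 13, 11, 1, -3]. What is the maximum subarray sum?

Using Kadane's algorithm on [-8, 11, -1, -19, 11, -6, 13, 11, 1, -3]:

Scanning through the array:
Position 1 (value 11): max_ending_here = 11, max_so_far = 11
Position 2 (value -1): max_ending_here = 10, max_so_far = 11
Position 3 (value -19): max_ending_here = -9, max_so_far = 11
Position 4 (value 11): max_ending_here = 11, max_so_far = 11
Position 5 (value -6): max_ending_here = 5, max_so_far = 11
Position 6 (value 13): max_ending_here = 18, max_so_far = 18
Position 7 (value 11): max_ending_here = 29, max_so_far = 29
Position 8 (value 1): max_ending_here = 30, max_so_far = 30
Position 9 (value -3): max_ending_here = 27, max_so_far = 30

Maximum subarray: [11, -6, 13, 11, 1]
Maximum sum: 30

The maximum subarray is [11, -6, 13, 11, 1] with sum 30. This subarray runs from index 4 to index 8.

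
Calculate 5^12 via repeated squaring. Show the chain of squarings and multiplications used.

Computing 5^12 by squaring (build up from 5^1; each line after the first costs one multiplication):

5^1 = 5
5^2 = (5^1)^2 = 5^2 = 25
5^3 = 5 * 5^2 = 5 * 25 = 125
5^6 = (5^3)^2 = 125^2 = 15625
5^12 = (5^6)^2 = 15625^2 = 244140625

Result: 244140625
Multiplications needed: 4 (4 lines after 5^1)

5^12 = 244140625. Using exponentiation by squaring, this requires 4 multiplications. The key idea: if the exponent is even, square the half-power; if odd, multiply by the base once.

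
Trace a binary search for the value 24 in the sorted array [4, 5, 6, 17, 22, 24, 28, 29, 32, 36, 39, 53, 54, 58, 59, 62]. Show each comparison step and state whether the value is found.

Binary search for 24 in [4, 5, 6, 17, 22, 24, 28, 29, 32, 36, 39, 53, 54, 58, 59, 62]:

lo=0, hi=15, mid=7, arr[mid]=29 -> 29 > 24, search left half
lo=0, hi=6, mid=3, arr[mid]=17 -> 17 < 24, search right half
lo=4, hi=6, mid=5, arr[mid]=24 -> Found target at index 5!

Binary search finds 24 at index 5 after 3 comparisons. The search repeatedly halves the search space by comparing with the middle element.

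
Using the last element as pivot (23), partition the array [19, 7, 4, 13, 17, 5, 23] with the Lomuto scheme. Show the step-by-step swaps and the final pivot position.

Lomuto partition with pivot = 23:

Initial array: [19, 7, 4, 13, 17, 5, 23]

arr[0]=19 <= 23: swap with position 0, array becomes [19, 7, 4, 13, 17, 5, 23]
arr[1]=7 <= 23: swap with position 1, array becomes [19, 7, 4, 13, 17, 5, 23]
arr[2]=4 <= 23: swap with position 2, array becomes [19, 7, 4, 13, 17, 5, 23]
arr[3]=13 <= 23: swap with position 3, array becomes [19, 7, 4, 13, 17, 5, 23]
arr[4]=17 <= 23: swap with position 4, array becomes [19, 7, 4, 13, 17, 5, 23]
arr[5]=5 <= 23: swap with position 5, array becomes [19, 7, 4, 13, 17, 5, 23]

Place pivot at position 6: [19, 7, 4, 13, 17, 5, 23]
Pivot position: 6

After partitioning with pivot 23, the array becomes [19, 7, 4, 13, 17, 5, 23]. The pivot is placed at index 6. All elements to the left of the pivot are <= 23, and all elements to the right are > 23.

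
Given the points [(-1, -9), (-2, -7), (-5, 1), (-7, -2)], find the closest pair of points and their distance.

Computing all pairwise distances among 4 points:

d((-1, -9), (-2, -7)) = 2.2361 <-- minimum
d((-1, -9), (-5, 1)) = 10.7703
d((-1, -9), (-7, -2)) = 9.2195
d((-2, -7), (-5, 1)) = 8.544
d((-2, -7), (-7, -2)) = 7.0711
d((-5, 1), (-7, -2)) = 3.6056

Closest pair: (-1, -9) and (-2, -7) with distance 2.2361

The closest pair is (-1, -9) and (-2, -7) with Euclidean distance 2.2361. For 4 points, brute-force pairwise comparison is shown above. For large n, the divide-and-conquer algorithm (sort by x, recurse on halves, check the dividing strip) achieves O(n log n).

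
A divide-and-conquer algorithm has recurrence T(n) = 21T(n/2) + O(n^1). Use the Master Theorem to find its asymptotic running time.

Master Theorem for T(n) = 21T(n/2) + O(n^1):

a = 21, b = 2, c = 1
log_b(a) = log_2(21) = 4.3923

Case 1: c = 1 < log_2(21) = 4.3923
T(n) = O(n^(log_2 21))

For T(n) = 21T(n/2) + O(n^1): log_2(21) = 4.3923. This is Case 1 of the Master Theorem (c < log_b(a), work dominated by leaves), giving O(n^(log_2 21)).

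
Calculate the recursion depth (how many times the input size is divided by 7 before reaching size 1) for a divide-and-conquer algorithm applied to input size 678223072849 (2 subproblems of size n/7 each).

For divide and conquer with division factor 7:

Problem sizes at each level:
Level 0: 678223072849
Level 1: 96889010407
Level 2: 13841287201
Level 3: 1977326743
Level 4: 282475249
Level 5: 40353607
Level 6: 5764801
Level 7: 823543
Level 8: 117649
Level 9: 16807
Level 10: 2401
Level 11: 343
Level 12: 49
Level 13: 7
Level 14: 1

The root is level 0 and the size-1 base case is level 14 (the tree spans levels 0 through 14, i.e. 15 levels counting the root), so the depth is the number of divisions: log_7(678223072849) = 14

The recursion tree depth is log_7(678223072849) = 14. At each level, the problem size is divided by 7, so it takes 14 divisions to reduce to a base case of size 1. The algorithm makes 2 recursive calls at each level.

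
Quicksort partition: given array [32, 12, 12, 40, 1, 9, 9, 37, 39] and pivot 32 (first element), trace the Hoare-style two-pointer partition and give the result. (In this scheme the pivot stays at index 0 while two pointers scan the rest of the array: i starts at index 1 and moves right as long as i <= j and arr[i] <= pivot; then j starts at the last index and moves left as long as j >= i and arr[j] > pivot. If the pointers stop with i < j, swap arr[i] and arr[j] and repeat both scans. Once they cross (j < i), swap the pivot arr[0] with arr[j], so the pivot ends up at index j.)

Hoare-style two-pointer partition with pivot = 32:

Initial array: [32, 12, 12, 40, 1, 9, 9, 37, 39]

Pointers start at i = 1, j = 8.
i stops at index 3 (arr[3]=40 > 32), j stops at index 6 (arr[6]=9 <= 32): swap arr[3] and arr[6], array becomes [32, 12, 12, 9, 1, 9, 40, 37, 39]
i ends at 6, j ends at 5: the pointers have crossed (j < i), so scanning stops.

Swap pivot arr[0] with arr[5] to place pivot at position 5: [9, 12, 12, 9, 1, 32, 40, 37, 39]
Pivot position: 5

After partitioning with pivot 32, the array becomes [9, 12, 12, 9, 1, 32, 40, 37, 39]. The pivot is placed at index 5. All elements to the left of the pivot are <= 32, and all elements to the right are > 32.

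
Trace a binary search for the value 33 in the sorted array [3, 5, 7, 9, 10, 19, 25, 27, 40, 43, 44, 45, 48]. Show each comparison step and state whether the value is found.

Binary search for 33 in [3, 5, 7, 9, 10, 19, 25, 27, 40, 43, 44, 45, 48]:

lo=0, hi=12, mid=6, arr[mid]=25 -> 25 < 33, search right half
lo=7, hi=12, mid=9, arr[mid]=43 -> 43 > 33, search left half
lo=7, hi=8, mid=7, arr[mid]=27 -> 27 < 33, search right half
lo=8, hi=8, mid=8, arr[mid]=40 -> 40 > 33, search left half
lo=8 > hi=7, target 33 not found

Binary search determines that 33 is not in the array after 4 comparisons. The search space was exhausted without finding the target.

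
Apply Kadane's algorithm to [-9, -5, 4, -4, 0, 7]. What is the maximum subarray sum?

Using Kadane's algorithm on [-9, -5, 4, -4, 0, 7]:

Scanning through the array:
Position 1 (value -5): max_ending_here = -5, max_so_far = -5
Position 2 (value 4): max_ending_here = 4, max_so_far = 4
Position 3 (value -4): max_ending_here = 0, max_so_far = 4
Position 4 (value 0): max_ending_here = 0, max_so_far = 4
Position 5 (value 7): max_ending_here = 7, max_so_far = 7

Maximum subarray: [4, -4, 0, 7]
Maximum sum: 7

The maximum subarray is [4, -4, 0, 7] with sum 7. This subarray runs from index 2 to index 5.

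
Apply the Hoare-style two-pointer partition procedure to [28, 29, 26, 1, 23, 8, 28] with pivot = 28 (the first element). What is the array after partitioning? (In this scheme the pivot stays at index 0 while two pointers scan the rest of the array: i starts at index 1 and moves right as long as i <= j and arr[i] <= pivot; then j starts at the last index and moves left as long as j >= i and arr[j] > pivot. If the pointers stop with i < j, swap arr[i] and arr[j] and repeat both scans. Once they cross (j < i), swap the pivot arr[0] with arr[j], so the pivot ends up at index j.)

Hoare-style two-pointer partition with pivot = 28:

Initial array: [28, 29, 26, 1, 23, 8, 28]

Pointers start at i = 1, j = 6.
i stops at index 1 (arr[1]=29 > 28), j stops at index 6 (arr[6]=28 <= 28): swap arr[1] and arr[6], array becomes [28, 28, 26, 1, 23, 8, 29]
i ends at 6, j ends at 5: the pointers have crossed (j < i), so scanning stops.

Swap pivot arr[0] with arr[5] to place pivot at position 5: [8, 28, 26, 1, 23, 28, 29]
Pivot position: 5

After partitioning with pivot 28, the array becomes [8, 28, 26, 1, 23, 28, 29]. The pivot is placed at index 5. All elements to the left of the pivot are <= 28, and all elements to the right are > 28.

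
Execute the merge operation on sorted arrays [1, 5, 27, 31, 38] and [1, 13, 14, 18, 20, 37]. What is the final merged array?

Merging process:

Compare 1 vs 1: take 1 from left. Merged: [1]
Compare 5 vs 1: take 1 from right. Merged: [1, 1]
Compare 5 vs 13: take 5 from left. Merged: [1, 1, 5]
Compare 27 vs 13: take 13 from right. Merged: [1, 1, 5, 13]
Compare 27 vs 14: take 14 from right. Merged: [1, 1, 5, 13, 14]
Compare 27 vs 18: take 18 from right. Merged: [1, 1, 5, 13, 14, 18]
Compare 27 vs 20: take 20 from right. Merged: [1, 1, 5, 13, 14, 18, 20]
Compare 27 vs 37: take 27 from left. Merged: [1, 1, 5, 13, 14, 18, 20, 27]
Compare 31 vs 37: take 31 from left. Merged: [1, 1, 5, 13, 14, 18, 20, 27, 31]
Compare 38 vs 37: take 37 from right. Merged: [1, 1, 5, 13, 14, 18, 20, 27, 31, 37]
Append remaining from left: [38]. Merged: [1, 1, 5, 13, 14, 18, 20, 27, 31, 37, 38]

Final merged array: [1, 1, 5, 13, 14, 18, 20, 27, 31, 37, 38]
Total comparisons: 10

The merged array is [1, 1, 5, 13, 14, 18, 20, 27, 31, 37, 38], requiring 10 comparisons. The merge step runs in O(n) time where n is the total number of elements.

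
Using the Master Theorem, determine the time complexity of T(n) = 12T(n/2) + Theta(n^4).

Master Theorem for T(n) = 12T(n/2) + O(n^4):

a = 12, b = 2, c = 4
log_b(a) = log_2(12) = 3.5850

Case 3: c = 4 > log_2(12) = 3.5850
T(n) = O(n^4) = O(n^4)

For T(n) = 12T(n/2) + O(n^4): log_2(12) = 3.5850. This is Case 3 of the Master Theorem (c > log_b(a), work dominated by root), giving O(n^4).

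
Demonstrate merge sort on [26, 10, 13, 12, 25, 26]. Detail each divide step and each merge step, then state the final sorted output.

Merge sort trace:

Split: [26, 10, 13, 12, 25, 26] -> [26, 10, 13] and [12, 25, 26]
  Split: [26, 10, 13] -> [26] and [10, 13]
    Split: [10, 13] -> [10] and [13]
    Merge: [10] + [13] -> [10, 13]
  Merge: [26] + [10, 13] -> [10, 13, 26]
  Split: [12, 25, 26] -> [12] and [25, 26]
    Split: [25, 26] -> [25] and [26]
    Merge: [25] + [26] -> [25, 26]
  Merge: [12] + [25, 26] -> [12, 25, 26]
Merge: [10, 13, 26] + [12, 25, 26] -> [10, 12, 13, 25, 26, 26]

Final sorted array: [10, 12, 13, 25, 26, 26]

The merge sort proceeds by recursively splitting the array and merging sorted halves.
After all merges, the sorted array is [10, 12, 13, 25, 26, 26].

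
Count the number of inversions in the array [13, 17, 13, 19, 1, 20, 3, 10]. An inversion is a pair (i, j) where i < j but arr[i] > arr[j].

Finding inversions in [13, 17, 13, 19, 1, 20, 3, 10]:

(0, 4): arr[0]=13 > arr[4]=1
(0, 6): arr[0]=13 > arr[6]=3
(0, 7): arr[0]=13 > arr[7]=10
(1, 2): arr[1]=17 > arr[2]=13
(1, 4): arr[1]=17 > arr[4]=1
(1, 6): arr[1]=17 > arr[6]=3
(1, 7): arr[1]=17 > arr[7]=10
(2, 4): arr[2]=13 > arr[4]=1
(2, 6): arr[2]=13 > arr[6]=3
(2, 7): arr[2]=13 > arr[7]=10
(3, 4): arr[3]=19 > arr[4]=1
(3, 6): arr[3]=19 > arr[6]=3
(3, 7): arr[3]=19 > arr[7]=10
(5, 6): arr[5]=20 > arr[6]=3
(5, 7): arr[5]=20 > arr[7]=10

Total inversions: 15

The array has 15 inversion(s): (0,4), (0,6), (0,7), (1,2), (1,4), (1,6), (1,7), (2,4), (2,6), (2,7), (3,4), (3,6), (3,7), (5,6), (5,7). Each pair (i,j) satisfies i < j and arr[i] > arr[j].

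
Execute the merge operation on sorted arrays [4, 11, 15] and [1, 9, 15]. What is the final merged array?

Merging process:

Compare 4 vs 1: take 1 from right. Merged: [1]
Compare 4 vs 9: take 4 from left. Merged: [1, 4]
Compare 11 vs 9: take 9 from right. Merged: [1, 4, 9]
Compare 11 vs 15: take 11 from left. Merged: [1, 4, 9, 11]
Compare 15 vs 15: take 15 from left. Merged: [1, 4, 9, 11, 15]
Append remaining from right: [15]. Merged: [1, 4, 9, 11, 15, 15]

Final merged array: [1, 4, 9, 11, 15, 15]
Total comparisons: 5

The merged array is [1, 4, 9, 11, 15, 15], requiring 5 comparisons. The merge step runs in O(n) time where n is the total number of elements.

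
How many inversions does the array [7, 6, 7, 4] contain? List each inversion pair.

Finding inversions in [7, 6, 7, 4]:

(0, 1): arr[0]=7 > arr[1]=6
(0, 3): arr[0]=7 > arr[3]=4
(1, 3): arr[1]=6 > arr[3]=4
(2, 3): arr[2]=7 > arr[3]=4

Total inversions: 4

The array has 4 inversion(s): (0,1), (0,3), (1,3), (2,3). Each pair (i,j) satisfies i < j and arr[i] > arr[j].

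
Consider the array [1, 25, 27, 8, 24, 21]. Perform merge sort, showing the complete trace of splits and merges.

Merge sort trace:

Split: [1, 25, 27, 8, 24, 21] -> [1, 25, 27] and [8, 24, 21]
  Split: [1, 25, 27] -> [1] and [25, 27]
    Split: [25, 27] -> [25] and [27]
    Merge: [25] + [27] -> [25, 27]
  Merge: [1] + [25, 27] -> [1, 25, 27]
  Split: [8, 24, 21] -> [8] and [24, 21]
    Split: [24, 21] -> [24] and [21]
    Merge: [24] + [21] -> [21, 24]
  Merge: [8] + [21, 24] -> [8, 21, 24]
Merge: [1, 25, 27] + [8, 21, 24] -> [1, 8, 21, 24, 25, 27]

Final sorted array: [1, 8, 21, 24, 25, 27]

The merge sort proceeds by recursively splitting the array and merging sorted halves.
After all merges, the sorted array is [1, 8, 21, 24, 25, 27].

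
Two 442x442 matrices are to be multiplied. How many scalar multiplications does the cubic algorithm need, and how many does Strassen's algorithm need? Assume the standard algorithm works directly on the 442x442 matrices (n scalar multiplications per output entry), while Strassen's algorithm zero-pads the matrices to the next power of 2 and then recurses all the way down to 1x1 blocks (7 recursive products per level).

Matrix multiplication for 442x442 matrices:

Strassen's algorithm requires power-of-2 dimensions. Pad 442x442 to 512x512 (next power of 2).

Standard algorithm: 442^3 = 86350888 multiplications
Strassen's algorithm: 7^(log2(512)) = 7^9 = 40353607 multiplications
Savings: 86350888 - 40353607 = 45997281 multiplications

Standard: 86350888 multiplications (442^3). Strassen: 40353607 multiplications (7^9, after padding to 512x512). Strassen reduces 8 recursive multiplications to 7 at each level.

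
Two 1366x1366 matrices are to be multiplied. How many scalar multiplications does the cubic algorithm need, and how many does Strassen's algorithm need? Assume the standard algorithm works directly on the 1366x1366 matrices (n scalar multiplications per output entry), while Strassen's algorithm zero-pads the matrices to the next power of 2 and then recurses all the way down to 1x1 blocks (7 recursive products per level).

Matrix multiplication for 1366x1366 matrices:

Strassen's algorithm requires power-of-2 dimensions. Pad 1366x1366 to 2048x2048 (next power of 2).

Standard algorithm: 1366^3 = 2548895896 multiplications
Strassen's algorithm: 7^(log2(2048)) = 7^11 = 1977326743 multiplications
Savings: 2548895896 - 1977326743 = 571569153 multiplications

Standard: 2548895896 multiplications (1366^3). Strassen: 1977326743 multiplications (7^11, after padding to 2048x2048). Strassen reduces 8 recursive multiplications to 7 at each level.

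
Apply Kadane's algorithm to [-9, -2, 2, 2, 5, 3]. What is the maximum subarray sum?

Using Kadane's algorithm on [-9, -2, 2, 2, 5, 3]:

Scanning through the array:
Position 1 (value -2): max_ending_here = -2, max_so_far = -2
Position 2 (value 2): max_ending_here = 2, max_so_far = 2
Position 3 (value 2): max_ending_here = 4, max_so_far = 4
Position 4 (value 5): max_ending_here = 9, max_so_far = 9
Position 5 (value 3): max_ending_here = 12, max_so_far = 12

Maximum subarray: [2, 2, 5, 3]
Maximum sum: 12

The maximum subarray is [2, 2, 5, 3] with sum 12. This subarray runs from index 2 to index 5.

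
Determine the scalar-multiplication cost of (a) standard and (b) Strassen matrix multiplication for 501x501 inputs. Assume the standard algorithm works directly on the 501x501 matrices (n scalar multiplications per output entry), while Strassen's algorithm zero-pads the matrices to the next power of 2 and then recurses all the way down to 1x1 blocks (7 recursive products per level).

Matrix multiplication for 501x501 matrices:

Strassen's algorithm requires power-of-2 dimensions. Pad 501x501 to 512x512 (next power of 2).

Standard algorithm: 501^3 = 125751501 multiplications
Strassen's algorithm: 7^(log2(512)) = 7^9 = 40353607 multiplications
Savings: 125751501 - 40353607 = 85397894 multiplications

Standard: 125751501 multiplications (501^3). Strassen: 40353607 multiplications (7^9, after padding to 512x512). Strassen reduces 8 recursive multiplications to 7 at each level.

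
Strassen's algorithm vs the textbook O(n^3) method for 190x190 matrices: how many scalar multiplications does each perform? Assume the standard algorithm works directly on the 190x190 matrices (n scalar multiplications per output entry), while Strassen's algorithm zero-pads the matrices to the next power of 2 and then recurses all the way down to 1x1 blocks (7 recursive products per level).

Matrix multiplication for 190x190 matrices:

Strassen's algorithm requires power-of-2 dimensions. Pad 190x190 to 256x256 (next power of 2).

Standard algorithm: 190^3 = 6859000 multiplications
Strassen's algorithm: 7^(log2(256)) = 7^8 = 5764801 multiplications
Savings: 6859000 - 5764801 = 1094199 multiplications

Standard: 6859000 multiplications (190^3). Strassen: 5764801 multiplications (7^8, after padding to 256x256). Strassen reduces 8 recursive multiplications to 7 at each level.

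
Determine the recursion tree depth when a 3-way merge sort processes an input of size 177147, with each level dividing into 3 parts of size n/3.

For divide and conquer with division factor 3:

Problem sizes at each level:
Level 0: 177147
Level 1: 59049
Level 2: 19683
Level 3: 6561
Level 4: 2187
Level 5: 729
Level 6: 243
Level 7: 81
Level 8: 27
Level 9: 9
Level 10: 3
Level 11: 1

The root is level 0 and the size-1 base case is level 11 (the tree spans levels 0 through 11, i.e. 12 levels counting the root), so the depth is the number of divisions: log_3(177147) = 11

The recursion tree depth is log_3(177147) = 11. At each level, the problem size is divided by 3, so it takes 11 divisions to reduce to a base case of size 1. The algorithm makes 3 recursive calls at each level.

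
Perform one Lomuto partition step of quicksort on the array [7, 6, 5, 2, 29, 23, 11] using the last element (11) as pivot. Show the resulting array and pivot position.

Lomuto partition with pivot = 11:

Initial array: [7, 6, 5, 2, 29, 23, 11]

arr[0]=7 <= 11: swap with position 0, array becomes [7, 6, 5, 2, 29, 23, 11]
arr[1]=6 <= 11: swap with position 1, array becomes [7, 6, 5, 2, 29, 23, 11]
arr[2]=5 <= 11: swap with position 2, array becomes [7, 6, 5, 2, 29, 23, 11]
arr[3]=2 <= 11: swap with position 3, array becomes [7, 6, 5, 2, 29, 23, 11]
arr[4]=29 > 11: no swap
arr[5]=23 > 11: no swap

Place pivot at position 4: [7, 6, 5, 2, 11, 23, 29]
Pivot position: 4

After partitioning with pivot 11, the array becomes [7, 6, 5, 2, 11, 23, 29]. The pivot is placed at index 4. All elements to the left of the pivot are <= 11, and all elements to the right are > 11.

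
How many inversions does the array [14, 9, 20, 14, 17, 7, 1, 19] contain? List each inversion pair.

Finding inversions in [14, 9, 20, 14, 17, 7, 1, 19]:

(0, 1): arr[0]=14 > arr[1]=9
(0, 5): arr[0]=14 > arr[5]=7
(0, 6): arr[0]=14 > arr[6]=1
(1, 5): arr[1]=9 > arr[5]=7
(1, 6): arr[1]=9 > arr[6]=1
(2, 3): arr[2]=20 > arr[3]=14
(2, 4): arr[2]=20 > arr[4]=17
(2, 5): arr[2]=20 > arr[5]=7
(2, 6): arr[2]=20 > arr[6]=1
(2, 7): arr[2]=20 > arr[7]=19
(3, 5): arr[3]=14 > arr[5]=7
(3, 6): arr[3]=14 > arr[6]=1
(4, 5): arr[4]=17 > arr[5]=7
(4, 6): arr[4]=17 > arr[6]=1
(5, 6): arr[5]=7 > arr[6]=1

Total inversions: 15

The array has 15 inversion(s): (0,1), (0,5), (0,6), (1,5), (1,6), (2,3), (2,4), (2,5), (2,6), (2,7), (3,5), (3,6), (4,5), (4,6), (5,6). Each pair (i,j) satisfies i < j and arr[i] > arr[j].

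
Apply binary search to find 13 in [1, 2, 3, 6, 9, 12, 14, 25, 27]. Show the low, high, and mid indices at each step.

Binary search for 13 in [1, 2, 3, 6, 9, 12, 14, 25, 27]:

lo=0, hi=8, mid=4, arr[mid]=9 -> 9 < 13, search right half
lo=5, hi=8, mid=6, arr[mid]=14 -> 14 > 13, search left half
lo=5, hi=5, mid=5, arr[mid]=12 -> 12 < 13, search right half
lo=6 > hi=5, target 13 not found

Binary search determines that 13 is not in the array after 3 comparisons. The search space was exhausted without finding the target.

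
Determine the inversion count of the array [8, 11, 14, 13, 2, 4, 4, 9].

Finding inversions in [8, 11, 14, 13, 2, 4, 4, 9]:

(0, 4): arr[0]=8 > arr[4]=2
(0, 5): arr[0]=8 > arr[5]=4
(0, 6): arr[0]=8 > arr[6]=4
(1, 4): arr[1]=11 > arr[4]=2
(1, 5): arr[1]=11 > arr[5]=4
(1, 6): arr[1]=11 > arr[6]=4
(1, 7): arr[1]=11 > arr[7]=9
(2, 3): arr[2]=14 > arr[3]=13
(2, 4): arr[2]=14 > arr[4]=2
(2, 5): arr[2]=14 > arr[5]=4
(2, 6): arr[2]=14 > arr[6]=4
(2, 7): arr[2]=14 > arr[7]=9
(3, 4): arr[3]=13 > arr[4]=2
(3, 5): arr[3]=13 > arr[5]=4
(3, 6): arr[3]=13 > arr[6]=4
(3, 7): arr[3]=13 > arr[7]=9

Total inversions: 16

The array has 16 inversion(s): (0,4), (0,5), (0,6), (1,4), (1,5), (1,6), (1,7), (2,3), (2,4), (2,5), (2,6), (2,7), (3,4), (3,5), (3,6), (3,7). Each pair (i,j) satisfies i < j and arr[i] > arr[j].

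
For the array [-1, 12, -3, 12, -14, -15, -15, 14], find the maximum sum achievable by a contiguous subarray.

Using Kadane's algorithm on [-1, 12, -3, 12, -14, -15, -15, 14]:

Scanning through the array:
Position 1 (value 12): max_ending_here = 12, max_so_far = 12
Position 2 (value -3): max_ending_here = 9, max_so_far = 12
Position 3 (value 12): max_ending_here = 21, max_so_far = 21
Position 4 (value -14): max_ending_here = 7, max_so_far = 21
Position 5 (value -15): max_ending_here = -8, max_so_far = 21
Position 6 (value -15): max_ending_here = -15, max_so_far = 21
Position 7 (value 14): max_ending_here = 14, max_so_far = 21

Maximum subarray: [12, -3, 12]
Maximum sum: 21

The maximum subarray is [12, -3, 12] with sum 21. This subarray runs from index 1 to index 3.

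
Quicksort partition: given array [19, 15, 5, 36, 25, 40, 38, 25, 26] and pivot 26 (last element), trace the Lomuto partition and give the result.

Lomuto partition with pivot = 26:

Initial array: [19, 15, 5, 36, 25, 40, 38, 25, 26]

arr[0]=19 <= 26: swap with position 0, array becomes [19, 15, 5, 36, 25, 40, 38, 25, 26]
arr[1]=15 <= 26: swap with position 1, array becomes [19, 15, 5, 36, 25, 40, 38, 25, 26]
arr[2]=5 <= 26: swap with position 2, array becomes [19, 15, 5, 36, 25, 40, 38, 25, 26]
arr[3]=36 > 26: no swap
arr[4]=25 <= 26: swap with position 3, array becomes [19, 15, 5, 25, 36, 40, 38, 25, 26]
arr[5]=40 > 26: no swap
arr[6]=38 > 26: no swap
arr[7]=25 <= 26: swap with position 4, array becomes [19, 15, 5, 25, 25, 40, 38, 36, 26]

Place pivot at position 5: [19, 15, 5, 25, 25, 26, 38, 36, 40]
Pivot position: 5

After partitioning with pivot 26, the array becomes [19, 15, 5, 25, 25, 26, 38, 36, 40]. The pivot is placed at index 5. All elements to the left of the pivot are <= 26, and all elements to the right are > 26.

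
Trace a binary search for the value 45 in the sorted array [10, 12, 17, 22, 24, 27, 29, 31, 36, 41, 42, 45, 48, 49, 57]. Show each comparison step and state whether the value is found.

Binary search for 45 in [10, 12, 17, 22, 24, 27, 29, 31, 36, 41, 42, 45, 48, 49, 57]:

lo=0, hi=14, mid=7, arr[mid]=31 -> 31 < 45, search right half
lo=8, hi=14, mid=11, arr[mid]=45 -> Found target at index 11!

Binary search finds 45 at index 11 after 2 comparisons. The search repeatedly halves the search space by comparing with the middle element.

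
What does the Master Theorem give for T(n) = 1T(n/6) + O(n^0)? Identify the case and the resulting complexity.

Master Theorem for T(n) = 1T(n/6) + O(n^0):

a = 1, b = 6, c = 0
log_b(a) = log_6(1) = 0.0000

Case 2: c = 0 = log_6(1) = 0.0000
T(n) = O(n^0 log n) = O(log n)

For T(n) = 1T(n/6) + O(n^0): log_6(1) = 0.0000. This is Case 2 of the Master Theorem (c = log_b(a), equal work at all levels), giving O(log n).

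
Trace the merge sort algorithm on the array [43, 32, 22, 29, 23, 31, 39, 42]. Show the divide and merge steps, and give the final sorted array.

Merge sort trace:

Split: [43, 32, 22, 29, 23, 31, 39, 42] -> [43, 32, 22, 29] and [23, 31, 39, 42]
  Split: [43, 32, 22, 29] -> [43, 32] and [22, 29]
    Split: [43, 32] -> [43] and [32]
    Merge: [43] + [32] -> [32, 43]
    Split: [22, 29] -> [22] and [29]
    Merge: [22] + [29] -> [22, 29]
  Merge: [32, 43] + [22, 29] -> [22, 29, 32, 43]
  Split: [23, 31, 39, 42] -> [23, 31] and [39, 42]
    Split: [23, 31] -> [23] and [31]
    Merge: [23] + [31] -> [23, 31]
    Split: [39, 42] -> [39] and [42]
    Merge: [39] + [42] -> [39, 42]
  Merge: [23, 31] + [39, 42] -> [23, 31, 39, 42]
Merge: [22, 29, 32, 43] + [23, 31, 39, 42] -> [22, 23, 29, 31, 32, 39, 42, 43]

Final sorted array: [22, 23, 29, 31, 32, 39, 42, 43]

The merge sort proceeds by recursively splitting the array and merging sorted halves.
After all merges, the sorted array is [22, 23, 29, 31, 32, 39, 42, 43].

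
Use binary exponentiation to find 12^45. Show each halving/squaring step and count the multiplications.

Computing 12^45 by squaring (build up from 12^1; each line after the first costs one multiplication):

12^1 = 12
12^2 = (12^1)^2 = 12^2 = 144
12^4 = (12^2)^2 = 144^2 = 20736
12^5 = 12 * 12^4 = 12 * 20736 = 248832
12^10 = (12^5)^2 = 248832^2 = 61917364224
12^11 = 12 * 12^10 = 12 * 61917364224 = 743008370688
12^22 = (12^11)^2 = 743008370688^2 = 552061438912436417593344
12^44 = (12^22)^2 = 552061438912436417593344^2 = 304771832334069766392840191887919236168953102336
12^45 = 12 * 12^44 = 12 * 304771832334069766392840191887919236168953102336 = 3657261988008837196714082302655030834027437228032

Result: 3657261988008837196714082302655030834027437228032
Multiplications needed: 8 (8 lines after 12^1)

12^45 = 3657261988008837196714082302655030834027437228032. Using exponentiation by squaring, this requires 8 multiplications. The key idea: if the exponent is even, square the half-power; if odd, multiply by the base once.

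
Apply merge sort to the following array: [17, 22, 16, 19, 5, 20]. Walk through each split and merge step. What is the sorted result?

Merge sort trace:

Split: [17, 22, 16, 19, 5, 20] -> [17, 22, 16] and [19, 5, 20]
  Split: [17, 22, 16] -> [17] and [22, 16]
    Split: [22, 16] -> [22] and [16]
    Merge: [22] + [16] -> [16, 22]
  Merge: [17] + [16, 22] -> [16, 17, 22]
  Split: [19, 5, 20] -> [19] and [5, 20]
    Split: [5, 20] -> [5] and [20]
    Merge: [5] + [20] -> [5, 20]
  Merge: [19] + [5, 20] -> [5, 19, 20]
Merge: [16, 17, 22] + [5, 19, 20] -> [5, 16, 17, 19, 20, 22]

Final sorted array: [5, 16, 17, 19, 20, 22]

The merge sort proceeds by recursively splitting the array and merging sorted halves.
After all merges, the sorted array is [5, 16, 17, 19, 20, 22].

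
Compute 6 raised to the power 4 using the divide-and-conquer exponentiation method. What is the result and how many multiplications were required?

Computing 6^4 by squaring (build up from 6^1; each line after the first costs one multiplication):

6^1 = 6
6^2 = (6^1)^2 = 6^2 = 36
6^4 = (6^2)^2 = 36^2 = 1296

Result: 1296
Multiplications needed: 2 (2 lines after 6^1)

6^4 = 1296. Using exponentiation by squaring, this requires 2 multiplications. The key idea: if the exponent is even, square the half-power; if odd, multiply by the base once.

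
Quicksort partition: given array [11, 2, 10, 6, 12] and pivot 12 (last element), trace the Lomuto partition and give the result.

Lomuto partition with pivot = 12:

Initial array: [11, 2, 10, 6, 12]

arr[0]=11 <= 12: swap with position 0, array becomes [11, 2, 10, 6, 12]
arr[1]=2 <= 12: swap with position 1, array becomes [11, 2, 10, 6, 12]
arr[2]=10 <= 12: swap with position 2, array becomes [11, 2, 10, 6, 12]
arr[3]=6 <= 12: swap with position 3, array becomes [11, 2, 10, 6, 12]

Place pivot at position 4: [11, 2, 10, 6, 12]
Pivot position: 4

After partitioning with pivot 12, the array becomes [11, 2, 10, 6, 12]. The pivot is placed at index 4. All elements to the left of the pivot are <= 12, and all elements to the right are > 12.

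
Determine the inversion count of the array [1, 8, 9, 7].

Finding inversions in [1, 8, 9, 7]:

(1, 3): arr[1]=8 > arr[3]=7
(2, 3): arr[2]=9 > arr[3]=7

Total inversions: 2

The array has 2 inversion(s): (1,3), (2,3). Each pair (i,j) satisfies i < j and arr[i] > arr[j].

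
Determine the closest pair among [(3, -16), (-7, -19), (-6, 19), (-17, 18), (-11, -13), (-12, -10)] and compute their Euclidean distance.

Computing all pairwise distances among 6 points:

d((3, -16), (-7, -19)) = 10.4403
d((3, -16), (-6, 19)) = 36.1386
d((3, -16), (-17, 18)) = 39.4462
d((3, -16), (-11, -13)) = 14.3178
d((3, -16), (-12, -10)) = 16.1555
d((-7, -19), (-6, 19)) = 38.0132
d((-7, -19), (-17, 18)) = 38.3275
d((-7, -19), (-11, -13)) = 7.2111
d((-7, -19), (-12, -10)) = 10.2956
d((-6, 19), (-17, 18)) = 11.0454
d((-6, 19), (-11, -13)) = 32.3883
d((-6, 19), (-12, -10)) = 29.6142
d((-17, 18), (-11, -13)) = 31.5753
d((-17, 18), (-12, -10)) = 28.4429
d((-11, -13), (-12, -10)) = 3.1623 <-- minimum

Closest pair: (-11, -13) and (-12, -10) with distance 3.1623

The closest pair is (-11, -13) and (-12, -10) with Euclidean distance 3.1623. For 6 points, brute-force pairwise comparison is shown above. For large n, the divide-and-conquer algorithm (sort by x, recurse on halves, check the dividing strip) achieves O(n log n).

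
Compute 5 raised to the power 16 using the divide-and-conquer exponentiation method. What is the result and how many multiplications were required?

Computing 5^16 by squaring (build up from 5^1; each line after the first costs one multiplication):

5^1 = 5
5^2 = (5^1)^2 = 5^2 = 25
5^4 = (5^2)^2 = 25^2 = 625
5^8 = (5^4)^2 = 625^2 = 390625
5^16 = (5^8)^2 = 390625^2 = 152587890625

Result: 152587890625
Multiplications needed: 4 (4 lines after 5^1)

5^16 = 152587890625. Using exponentiation by squaring, this requires 4 multiplications. The key idea: if the exponent is even, square the half-power; if odd, multiply by the base once.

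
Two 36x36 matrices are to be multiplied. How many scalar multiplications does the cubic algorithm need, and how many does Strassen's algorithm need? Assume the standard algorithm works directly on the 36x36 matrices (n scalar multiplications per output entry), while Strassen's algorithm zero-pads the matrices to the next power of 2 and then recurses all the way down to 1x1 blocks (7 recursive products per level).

Matrix multiplication for 36x36 matrices:

Strassen's algorithm requires power-of-2 dimensions. Pad 36x36 to 64x64 (next power of 2).

Standard algorithm: 36^3 = 46656 multiplications
Strassen's algorithm: 7^(log2(64)) = 7^6 = 117649 multiplications
Difference: 46656 - 117649 = -70993 (Strassen uses MORE here due to padding overhead — for small or just-over-power-of-2 n, padding can outweigh the per-level savings)

Standard: 46656 multiplications (36^3). Strassen: 117649 multiplications (7^6, after padding to 64x64). Strassen reduces 8 recursive multiplications to 7 at each level.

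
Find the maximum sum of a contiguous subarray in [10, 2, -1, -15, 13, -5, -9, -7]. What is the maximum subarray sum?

Using Kadane's algorithm on [10, 2, -1, -15, 13, -5, -9, -7]:

Scanning through the array:
Position 1 (value 2): max_ending_here = 12, max_so_far = 12
Position 2 (value -1): max_ending_here = 11, max_so_far = 12
Position 3 (value -15): max_ending_here = -4, max_so_far = 12
Position 4 (value 13): max_ending_here = 13, max_so_far = 13
Position 5 (value -5): max_ending_here = 8, max_so_far = 13
Position 6 (value -9): max_ending_here = -1, max_so_far = 13
Position 7 (value -7): max_ending_here = -7, max_so_far = 13

Maximum subarray: [13]
Maximum sum: 13

The maximum subarray is [13] with sum 13. This subarray runs from index 4 to index 4.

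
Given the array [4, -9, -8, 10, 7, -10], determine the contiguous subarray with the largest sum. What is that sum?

Using Kadane's algorithm on [4, -9, -8, 10, 7, -10]:

Scanning through the array:
Position 1 (value -9): max_ending_here = -5, max_so_far = 4
Position 2 (value -8): max_ending_here = -8, max_so_far = 4
Position 3 (value 10): max_ending_here = 10, max_so_far = 10
Position 4 (value 7): max_ending_here = 17, max_so_far = 17
Position 5 (value -10): max_ending_here = 7, max_so_far = 17

Maximum subarray: [10, 7]
Maximum sum: 17

The maximum subarray is [10, 7] with sum 17. This subarray runs from index 3 to index 4.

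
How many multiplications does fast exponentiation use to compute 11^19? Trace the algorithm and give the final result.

Computing 11^19 by squaring (build up from 11^1; each line after the first costs one multiplication):

11^1 = 11
11^2 = (11^1)^2 = 11^2 = 121
11^4 = (11^2)^2 = 121^2 = 14641
11^8 = (11^4)^2 = 14641^2 = 214358881
11^9 = 11 * 11^8 = 11 * 214358881 = 2357947691
11^18 = (11^9)^2 = 2357947691^2 = 5559917313492231481
11^19 = 11 * 11^18 = 11 * 5559917313492231481 = 61159090448414546291

Result: 61159090448414546291
Multiplications needed: 6 (6 lines after 11^1)

11^19 = 61159090448414546291. Using exponentiation by squaring, this requires 6 multiplications. The key idea: if the exponent is even, square the half-power; if odd, multiply by the base once.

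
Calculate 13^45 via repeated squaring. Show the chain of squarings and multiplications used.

Computing 13^45 by squaring (build up from 13^1; each line after the first costs one multiplication):

13^1 = 13
13^2 = (13^1)^2 = 13^2 = 169
13^4 = (13^2)^2 = 169^2 = 28561
13^5 = 13 * 13^4 = 13 * 28561 = 371293
13^10 = (13^5)^2 = 371293^2 = 137858491849
13^11 = 13 * 13^10 = 13 * 137858491849 = 1792160394037
13^22 = (13^11)^2 = 1792160394037^2 = 3211838877954855105157369
13^44 = (13^22)^2 = 3211838877954855105157369^2 = 10315908977942302627204470186314316211062255002161
13^45 = 13 * 13^44 = 13 * 10315908977942302627204470186314316211062255002161 = 134106816713249934153658112422086110743809315028093

Result: 134106816713249934153658112422086110743809315028093
Multiplications needed: 8 (8 lines after 13^1)

13^45 = 134106816713249934153658112422086110743809315028093. Using exponentiation by squaring, this requires 8 multiplications. The key idea: if the exponent is even, square the half-power; if odd, multiply by the base once.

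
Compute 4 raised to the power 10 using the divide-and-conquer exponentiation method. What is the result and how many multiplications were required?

Computing 4^10 by squaring (build up from 4^1; each line after the first costs one multiplication):

4^1 = 4
4^2 = (4^1)^2 = 4^2 = 16
4^4 = (4^2)^2 = 16^2 = 256
4^5 = 4 * 4^4 = 4 * 256 = 1024
4^10 = (4^5)^2 = 1024^2 = 1048576

Result: 1048576
Multiplications needed: 4 (4 lines after 4^1)

4^10 = 1048576. Using exponentiation by squaring, this requires 4 multiplications. The key idea: if the exponent is even, square the half-power; if odd, multiply by the base once.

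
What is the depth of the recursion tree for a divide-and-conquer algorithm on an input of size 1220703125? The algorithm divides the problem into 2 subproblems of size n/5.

For divide and conquer with division factor 5:

Problem sizes at each level:
Level 0: 1220703125
Level 1: 244140625
Level 2: 48828125
Level 3: 9765625
Level 4: 1953125
Level 5: 390625
Level 6: 78125
Level 7: 15625
Level 8: 3125
Level 9: 625
Level 10: 125
Level 11: 25
Level 12: 5
Level 13: 1

The root is level 0 and the size-1 base case is level 13 (the tree spans levels 0 through 13, i.e. 14 levels counting the root), so the depth is the number of divisions: log_5(1220703125) = 13

The recursion tree depth is log_5(1220703125) = 13. At each level, the problem size is divided by 5, so it takes 13 divisions to reduce to a base case of size 1. The algorithm makes 2 recursive calls at each level.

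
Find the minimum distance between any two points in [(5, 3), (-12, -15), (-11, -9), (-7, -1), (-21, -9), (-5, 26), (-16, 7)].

Computing all pairwise distances among 7 points:

d((5, 3), (-12, -15)) = 24.7588
d((5, 3), (-11, -9)) = 20.0
d((5, 3), (-7, -1)) = 12.6491
d((5, 3), (-21, -9)) = 28.6356
d((5, 3), (-5, 26)) = 25.0799
d((5, 3), (-16, 7)) = 21.3776
d((-12, -15), (-11, -9)) = 6.0828 <-- minimum
d((-12, -15), (-7, -1)) = 14.8661
d((-12, -15), (-21, -9)) = 10.8167
d((-12, -15), (-5, 26)) = 41.5933
d((-12, -15), (-16, 7)) = 22.3607
d((-11, -9), (-7, -1)) = 8.9443
d((-11, -9), (-21, -9)) = 10.0
d((-11, -9), (-5, 26)) = 35.5106
d((-11, -9), (-16, 7)) = 16.7631
d((-7, -1), (-21, -9)) = 16.1245
d((-7, -1), (-5, 26)) = 27.074
d((-7, -1), (-16, 7)) = 12.0416
d((-21, -9), (-5, 26)) = 38.4838
d((-21, -9), (-16, 7)) = 16.7631
d((-5, 26), (-16, 7)) = 21.9545

Closest pair: (-12, -15) and (-11, -9) with distance 6.0828

The closest pair is (-12, -15) and (-11, -9) with Euclidean distance 6.0828. For 7 points, brute-force pairwise comparison is shown above. For large n, the divide-and-conquer algorithm (sort by x, recurse on halves, check the dividing strip) achieves O(n log n).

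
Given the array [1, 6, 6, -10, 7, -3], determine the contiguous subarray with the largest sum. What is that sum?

Using Kadane's algorithm on [1, 6, 6, -10, 7, -3]:

Scanning through the array:
Position 1 (value 6): max_ending_here = 7, max_so_far = 7
Position 2 (value 6): max_ending_here = 13, max_so_far = 13
Position 3 (value -10): max_ending_here = 3, max_so_far = 13
Position 4 (value 7): max_ending_here = 10, max_so_far = 13
Position 5 (value -3): max_ending_here = 7, max_so_far = 13

Maximum subarray: [1, 6, 6]
Maximum sum: 13

The maximum subarray is [1, 6, 6] with sum 13. This subarray runs from index 0 to index 2.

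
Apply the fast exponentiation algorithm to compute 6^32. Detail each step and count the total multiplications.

Computing 6^32 by squaring (build up from 6^1; each line after the first costs one multiplication):

6^1 = 6
6^2 = (6^1)^2 = 6^2 = 36
6^4 = (6^2)^2 = 36^2 = 1296
6^8 = (6^4)^2 = 1296^2 = 1679616
6^16 = (6^8)^2 = 1679616^2 = 2821109907456
6^32 = (6^16)^2 = 2821109907456^2 = 7958661109946400884391936

Result: 7958661109946400884391936
Multiplications needed: 5 (5 lines after 6^1)

6^32 = 7958661109946400884391936. Using exponentiation by squaring, this requires 5 multiplications. The key idea: if the exponent is even, square the half-power; if odd, multiply by the base once.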